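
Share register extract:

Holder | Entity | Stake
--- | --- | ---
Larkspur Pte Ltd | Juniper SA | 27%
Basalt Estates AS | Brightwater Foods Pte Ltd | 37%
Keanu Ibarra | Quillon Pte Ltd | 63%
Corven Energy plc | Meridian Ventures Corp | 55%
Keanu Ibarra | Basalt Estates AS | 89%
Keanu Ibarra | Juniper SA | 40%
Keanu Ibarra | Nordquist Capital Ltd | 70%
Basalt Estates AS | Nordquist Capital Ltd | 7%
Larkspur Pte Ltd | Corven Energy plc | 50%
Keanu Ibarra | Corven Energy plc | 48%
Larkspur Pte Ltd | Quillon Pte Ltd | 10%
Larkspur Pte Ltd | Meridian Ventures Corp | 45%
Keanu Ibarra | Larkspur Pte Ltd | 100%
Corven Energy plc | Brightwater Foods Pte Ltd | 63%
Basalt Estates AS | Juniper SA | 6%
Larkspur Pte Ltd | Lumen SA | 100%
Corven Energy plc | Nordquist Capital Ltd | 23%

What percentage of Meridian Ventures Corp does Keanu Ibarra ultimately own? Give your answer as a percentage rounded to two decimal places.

98.90%

Keanu reaches Meridian along 3 paths.
Via Larkspur → Corven: 100% × 50% × 55% = 27.5%.
Via Corven: 48% × 55% = 26.4%.
Via Larkspur: 100% × 45% = 45%.
Total: 27.5% + 26.4% + 45% = 98.9%.
Rounded: 98.90%.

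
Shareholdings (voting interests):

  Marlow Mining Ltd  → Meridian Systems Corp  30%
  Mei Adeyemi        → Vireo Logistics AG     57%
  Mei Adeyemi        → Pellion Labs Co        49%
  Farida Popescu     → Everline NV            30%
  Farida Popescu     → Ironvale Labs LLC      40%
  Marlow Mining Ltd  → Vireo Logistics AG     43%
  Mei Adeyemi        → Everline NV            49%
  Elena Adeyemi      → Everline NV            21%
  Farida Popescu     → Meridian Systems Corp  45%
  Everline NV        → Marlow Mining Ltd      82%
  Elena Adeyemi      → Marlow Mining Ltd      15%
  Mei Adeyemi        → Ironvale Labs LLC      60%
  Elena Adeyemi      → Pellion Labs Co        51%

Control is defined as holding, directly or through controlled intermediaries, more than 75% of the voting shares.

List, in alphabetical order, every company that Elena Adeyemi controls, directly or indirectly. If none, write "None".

Elena's largest direct stake is 51% in Pellion, which does not meet the threshold.

None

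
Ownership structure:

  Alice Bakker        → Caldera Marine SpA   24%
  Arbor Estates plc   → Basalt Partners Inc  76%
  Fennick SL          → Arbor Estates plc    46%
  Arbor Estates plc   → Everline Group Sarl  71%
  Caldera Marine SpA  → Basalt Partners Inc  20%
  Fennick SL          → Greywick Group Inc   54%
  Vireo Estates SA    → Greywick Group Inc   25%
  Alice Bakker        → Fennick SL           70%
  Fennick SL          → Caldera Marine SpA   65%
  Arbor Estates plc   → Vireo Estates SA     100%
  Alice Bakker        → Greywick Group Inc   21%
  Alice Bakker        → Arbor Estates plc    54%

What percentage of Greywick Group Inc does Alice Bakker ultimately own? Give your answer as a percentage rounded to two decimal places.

Alice reaches Greywick along 4 paths.
Via Arbor → Vireo: 54% × 100% × 25% = 13.5%.
Via Fennick → Arbor → Vireo: 70% × 46% × 100% × 25% = 8.05%.
Via Fennick: 70% × 54% = 37.8%.
Direct stake: 21% = 21%.
Total: 13.5% + 8.05% + 37.8% + 21% = 80.35%.

80.35%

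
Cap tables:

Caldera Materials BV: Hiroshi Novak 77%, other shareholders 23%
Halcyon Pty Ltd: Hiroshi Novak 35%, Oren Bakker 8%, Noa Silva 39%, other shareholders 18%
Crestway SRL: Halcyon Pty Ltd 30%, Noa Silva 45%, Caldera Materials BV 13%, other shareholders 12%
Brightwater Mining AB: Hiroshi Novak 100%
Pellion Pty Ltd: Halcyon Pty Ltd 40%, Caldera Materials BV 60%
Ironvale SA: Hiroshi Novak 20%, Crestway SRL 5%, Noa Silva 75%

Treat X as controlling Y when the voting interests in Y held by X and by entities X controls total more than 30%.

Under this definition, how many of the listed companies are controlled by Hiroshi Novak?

5

Hiroshi holds 77% of Caldera, so Hiroshi controls Caldera.
Hiroshi holds 35% of Halcyon, so Hiroshi controls Halcyon.
Halcyon and Caldera together hold 30% + 13% = 43% of Crestway, so Hiroshi controls Crestway.
Hiroshi holds 100% of Brightwater, so Hiroshi controls Brightwater.
Halcyon and Caldera together hold 40% + 60% = 100% of Pellion, so Hiroshi controls Pellion.
No other company's threshold is met.
Hiroshi controls 5 companies.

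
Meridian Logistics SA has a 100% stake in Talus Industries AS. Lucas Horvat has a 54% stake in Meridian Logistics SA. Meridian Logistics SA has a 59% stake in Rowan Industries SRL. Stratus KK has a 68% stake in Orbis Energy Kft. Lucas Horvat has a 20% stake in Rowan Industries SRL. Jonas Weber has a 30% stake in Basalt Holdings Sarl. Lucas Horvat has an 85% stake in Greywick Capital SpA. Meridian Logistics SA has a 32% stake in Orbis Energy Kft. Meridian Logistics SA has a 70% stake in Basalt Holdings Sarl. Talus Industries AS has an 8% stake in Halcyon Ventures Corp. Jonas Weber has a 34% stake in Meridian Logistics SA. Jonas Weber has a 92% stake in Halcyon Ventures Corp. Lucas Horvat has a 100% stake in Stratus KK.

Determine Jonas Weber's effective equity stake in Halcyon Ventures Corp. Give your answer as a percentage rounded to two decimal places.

Jonas reaches Halcyon along 2 paths.
Direct stake: 92% = 92%.
Via Meridian → Talus: 34% × 100% × 8% = 2.72%.
Total: 92% + 2.72% = 94.72%.

94.72%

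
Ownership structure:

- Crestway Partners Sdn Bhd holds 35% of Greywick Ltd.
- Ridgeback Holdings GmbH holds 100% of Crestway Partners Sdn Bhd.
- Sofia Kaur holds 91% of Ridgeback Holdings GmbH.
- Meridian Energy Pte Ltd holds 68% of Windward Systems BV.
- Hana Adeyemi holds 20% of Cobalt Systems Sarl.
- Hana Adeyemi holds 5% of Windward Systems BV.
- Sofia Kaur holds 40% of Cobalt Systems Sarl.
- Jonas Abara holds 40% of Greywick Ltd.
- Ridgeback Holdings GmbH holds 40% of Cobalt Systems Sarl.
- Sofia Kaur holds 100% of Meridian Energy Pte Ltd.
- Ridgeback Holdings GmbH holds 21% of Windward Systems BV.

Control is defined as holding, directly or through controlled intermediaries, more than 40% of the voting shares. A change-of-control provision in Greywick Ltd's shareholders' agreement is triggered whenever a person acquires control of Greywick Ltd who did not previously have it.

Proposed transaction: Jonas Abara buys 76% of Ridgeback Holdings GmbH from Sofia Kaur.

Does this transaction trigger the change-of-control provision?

Yes

The purchase adds only to Jonas's holdings (Sofia's stake shrinks), so Jonas is the only person who could newly come to control Greywick.
Jonas's largest direct stake is 40% in Greywick, which does not meet the threshold, so Jonas controls no company.
In Greywick, Jonas's side holds only 40%, not > 40%.
So before the transaction, Jonas does not control Greywick.
After the purchase, Jonas holds 76% of Ridgeback directly, and Sofia's stake falls to 15%.
Jonas holds 76% of Ridgeback, so Jonas controls Ridgeback.
Ridgeback holds 100% of Crestway, so Jonas controls Crestway.
Crestway and Jonas together hold 35% + 40% = 75% of Greywick, so Jonas controls Greywick.
Jonas did not control Greywick before and does after, so the clause is triggered.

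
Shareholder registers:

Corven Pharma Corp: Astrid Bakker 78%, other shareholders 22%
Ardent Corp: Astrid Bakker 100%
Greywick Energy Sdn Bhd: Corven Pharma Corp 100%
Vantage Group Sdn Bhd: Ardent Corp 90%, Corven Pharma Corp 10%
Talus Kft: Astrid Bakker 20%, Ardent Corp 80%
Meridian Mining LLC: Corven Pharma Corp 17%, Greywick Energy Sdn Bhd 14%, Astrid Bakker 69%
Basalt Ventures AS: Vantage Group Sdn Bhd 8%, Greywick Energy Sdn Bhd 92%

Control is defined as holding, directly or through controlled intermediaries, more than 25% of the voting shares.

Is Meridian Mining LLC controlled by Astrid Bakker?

Yes

Astrid holds 78% of Corven, so Astrid controls Corven.
Corven holds 100% of Greywick, so Astrid controls Greywick.
Corven and Greywick and Astrid together hold 17% + 14% + 69% = 100% of Meridian, so Astrid controls Meridian.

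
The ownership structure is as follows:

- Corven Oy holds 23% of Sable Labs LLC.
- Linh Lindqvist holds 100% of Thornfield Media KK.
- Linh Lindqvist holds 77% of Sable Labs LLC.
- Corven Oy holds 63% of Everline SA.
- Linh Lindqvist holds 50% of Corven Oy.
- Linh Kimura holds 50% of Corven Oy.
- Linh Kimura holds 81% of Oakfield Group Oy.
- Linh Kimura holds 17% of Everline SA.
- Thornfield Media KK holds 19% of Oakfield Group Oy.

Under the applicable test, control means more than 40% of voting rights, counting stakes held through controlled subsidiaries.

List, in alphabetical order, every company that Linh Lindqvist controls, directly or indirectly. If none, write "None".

Linh Lindqvist holds 100% of Thornfield, so Linh Lindqvist controls Thornfield.
Linh Lindqvist holds 50% of Corven, so Linh Lindqvist controls Corven.
Corven holds 63% of Everline, so Linh Lindqvist controls Everline.
Linh Lindqvist and Corven together hold 77% + 23% = 100% of Sable, so Linh Lindqvist controls Sable.
No other company's threshold is met.

Corven Oy, Everline SA, Sable Labs LLC, Thornfield Media KK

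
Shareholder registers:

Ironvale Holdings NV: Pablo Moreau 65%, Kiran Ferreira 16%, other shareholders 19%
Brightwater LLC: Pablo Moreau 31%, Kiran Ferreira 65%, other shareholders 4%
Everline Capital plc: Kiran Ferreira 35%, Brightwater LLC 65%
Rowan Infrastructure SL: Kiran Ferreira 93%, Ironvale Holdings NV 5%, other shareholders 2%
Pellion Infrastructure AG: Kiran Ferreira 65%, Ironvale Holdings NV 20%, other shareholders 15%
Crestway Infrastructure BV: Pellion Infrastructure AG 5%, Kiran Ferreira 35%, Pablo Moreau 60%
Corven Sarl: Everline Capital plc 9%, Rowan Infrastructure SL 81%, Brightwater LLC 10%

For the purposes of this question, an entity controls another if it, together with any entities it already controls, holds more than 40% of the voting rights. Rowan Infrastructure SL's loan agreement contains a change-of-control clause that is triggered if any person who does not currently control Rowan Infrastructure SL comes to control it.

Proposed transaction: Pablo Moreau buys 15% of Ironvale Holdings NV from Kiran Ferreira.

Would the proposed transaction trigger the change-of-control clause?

The purchase adds only to Pablo's holdings (Kiran's stake shrinks), so Pablo is the only person who could newly come to control Rowan.
Pablo holds 65% of Ironvale, so Pablo controls Ironvale.
Pablo holds 60% of Crestway, so Pablo controls Crestway.
In Rowan, Pablo's side holds only 5%, not > 40%.
So before the transaction, Pablo does not control Rowan.
After the purchase, Pablo's direct stake in Ironvale rises to 65% + 15% = 80%, and Kiran's stake falls to 1%.
Pablo holds 80% of Ironvale, so Pablo controls Ironvale.
After the transaction, Pablo's side holds 5% of Rowan, not > 40%, so Pablo still does not control Rowan.
No new person acquires control, so the clause is not triggered.

No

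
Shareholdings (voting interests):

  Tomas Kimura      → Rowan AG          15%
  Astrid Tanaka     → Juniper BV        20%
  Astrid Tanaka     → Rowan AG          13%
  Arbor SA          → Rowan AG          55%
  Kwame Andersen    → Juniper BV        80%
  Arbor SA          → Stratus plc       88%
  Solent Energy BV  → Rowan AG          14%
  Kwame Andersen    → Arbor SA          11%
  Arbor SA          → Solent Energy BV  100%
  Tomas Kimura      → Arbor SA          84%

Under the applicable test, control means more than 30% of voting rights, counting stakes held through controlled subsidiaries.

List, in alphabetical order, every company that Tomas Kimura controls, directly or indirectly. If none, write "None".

Tomas holds 84% of Arbor, so Tomas controls Arbor.
Arbor holds 100% of Solent, so Tomas controls Solent.
Arbor and Tomas and Solent together hold 55% + 15% + 14% = 84% of Rowan, so Tomas controls Rowan.
Arbor holds 88% of Stratus, so Tomas controls Stratus.
No other company's threshold is met.

Arbor SA, Rowan AG, Solent Energy BV, Stratus plc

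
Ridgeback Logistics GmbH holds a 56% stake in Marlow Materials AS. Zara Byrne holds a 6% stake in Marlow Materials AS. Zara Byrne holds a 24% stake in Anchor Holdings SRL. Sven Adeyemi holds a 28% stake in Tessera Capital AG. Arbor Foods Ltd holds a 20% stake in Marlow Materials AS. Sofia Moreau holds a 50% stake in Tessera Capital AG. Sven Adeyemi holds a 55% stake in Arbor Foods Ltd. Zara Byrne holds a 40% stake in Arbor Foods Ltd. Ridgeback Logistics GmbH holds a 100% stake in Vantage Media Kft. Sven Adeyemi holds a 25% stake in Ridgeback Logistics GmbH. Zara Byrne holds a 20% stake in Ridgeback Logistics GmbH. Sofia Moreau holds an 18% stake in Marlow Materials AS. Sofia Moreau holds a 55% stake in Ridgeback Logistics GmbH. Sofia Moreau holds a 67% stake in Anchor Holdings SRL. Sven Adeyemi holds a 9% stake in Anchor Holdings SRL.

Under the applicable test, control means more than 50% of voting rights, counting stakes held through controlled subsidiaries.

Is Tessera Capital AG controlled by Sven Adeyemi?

Sven holds 55% of Arbor, so Sven controls Arbor.
In Tessera, Sven's side holds only 28%, not > 50%.
So Sven does not control Tessera.

No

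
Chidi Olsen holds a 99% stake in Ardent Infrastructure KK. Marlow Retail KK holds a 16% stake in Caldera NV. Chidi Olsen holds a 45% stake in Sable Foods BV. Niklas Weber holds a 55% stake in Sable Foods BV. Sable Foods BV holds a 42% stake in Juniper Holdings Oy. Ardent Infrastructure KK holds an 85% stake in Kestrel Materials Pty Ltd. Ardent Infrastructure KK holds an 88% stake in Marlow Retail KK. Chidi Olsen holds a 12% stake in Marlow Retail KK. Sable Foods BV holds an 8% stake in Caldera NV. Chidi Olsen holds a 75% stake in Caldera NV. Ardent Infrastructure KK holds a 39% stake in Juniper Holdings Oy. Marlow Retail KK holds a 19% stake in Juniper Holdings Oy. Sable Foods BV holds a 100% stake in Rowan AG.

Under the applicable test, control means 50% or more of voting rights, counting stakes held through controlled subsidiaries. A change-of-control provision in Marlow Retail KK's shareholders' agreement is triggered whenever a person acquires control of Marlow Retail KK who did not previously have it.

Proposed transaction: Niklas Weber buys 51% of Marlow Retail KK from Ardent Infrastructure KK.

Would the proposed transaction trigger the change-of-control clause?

The purchase adds only to Niklas's holdings (Ardent's stake shrinks), so Niklas is the only person who could newly come to control Marlow.
Niklas holds 55% of Sable, so Niklas controls Sable.
Sable holds 100% of Rowan, so Niklas controls Rowan.
Neither Niklas nor any entity Niklas controls holds any voting interest in Marlow.
So before the transaction, Niklas does not control Marlow.
After the purchase, Niklas holds 51% of Marlow directly, and Ardent's stake falls to 37%.
Niklas holds 51% of Marlow, so Niklas controls Marlow.
Niklas did not control Marlow before and does after, so the clause is triggered.

Yes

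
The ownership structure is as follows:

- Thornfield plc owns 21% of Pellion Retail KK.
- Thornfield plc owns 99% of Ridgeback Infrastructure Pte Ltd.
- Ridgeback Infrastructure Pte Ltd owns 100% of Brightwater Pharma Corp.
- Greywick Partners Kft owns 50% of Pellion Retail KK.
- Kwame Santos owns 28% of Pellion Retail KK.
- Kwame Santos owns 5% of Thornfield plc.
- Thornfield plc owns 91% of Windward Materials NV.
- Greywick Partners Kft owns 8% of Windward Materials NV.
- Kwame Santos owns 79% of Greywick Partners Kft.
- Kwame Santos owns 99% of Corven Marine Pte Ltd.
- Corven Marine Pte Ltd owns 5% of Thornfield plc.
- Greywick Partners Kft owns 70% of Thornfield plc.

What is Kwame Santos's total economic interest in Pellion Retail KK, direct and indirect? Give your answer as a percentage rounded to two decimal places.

81.20%

Kwame reaches Pellion along 5 paths.
Via Thornfield: 5% × 21% = 1.05%.
Via Greywick → Thornfield: 79% × 70% × 21% = 11.613%.
Via Corven → Thornfield: 99% × 5% × 21% = 1.0395%.
Via Greywick: 79% × 50% = 39.5%.
Direct stake: 28% = 28%.
Total: 1.05% + 11.613% + 1.0395% + 39.5% + 28% = 81.2025%.
Rounded: 81.20%.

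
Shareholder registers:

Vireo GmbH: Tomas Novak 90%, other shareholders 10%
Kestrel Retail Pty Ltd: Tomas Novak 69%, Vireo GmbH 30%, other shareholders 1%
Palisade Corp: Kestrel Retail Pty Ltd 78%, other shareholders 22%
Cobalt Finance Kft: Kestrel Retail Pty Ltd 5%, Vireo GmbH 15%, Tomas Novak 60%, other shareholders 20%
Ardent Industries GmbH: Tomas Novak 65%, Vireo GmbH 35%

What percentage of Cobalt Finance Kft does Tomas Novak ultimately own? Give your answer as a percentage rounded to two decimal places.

Tomas reaches Cobalt along 4 paths.
Via Kestrel: 69% × 5% = 3.45%.
Via Vireo → Kestrel: 90% × 30% × 5% = 1.35%.
Via Vireo: 90% × 15% = 13.5%.
Direct stake: 60% = 60%.
Total: 3.45% + 1.35% + 13.5% + 60% = 78.3%.
Rounded: 78.30%.

78.30%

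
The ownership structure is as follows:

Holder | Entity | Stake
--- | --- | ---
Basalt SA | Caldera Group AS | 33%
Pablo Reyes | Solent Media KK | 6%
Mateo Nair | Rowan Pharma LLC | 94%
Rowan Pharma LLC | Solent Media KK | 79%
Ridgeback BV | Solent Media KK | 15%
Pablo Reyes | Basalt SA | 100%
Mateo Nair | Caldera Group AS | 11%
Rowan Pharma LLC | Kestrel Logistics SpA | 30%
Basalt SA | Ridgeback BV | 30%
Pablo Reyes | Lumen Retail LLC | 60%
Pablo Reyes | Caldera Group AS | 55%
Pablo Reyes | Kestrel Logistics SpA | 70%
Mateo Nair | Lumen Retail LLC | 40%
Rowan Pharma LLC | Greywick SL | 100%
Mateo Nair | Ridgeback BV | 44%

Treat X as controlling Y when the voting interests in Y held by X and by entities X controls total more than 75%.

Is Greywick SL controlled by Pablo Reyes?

Pablo holds 100% of Basalt, so Pablo controls Basalt.
Pablo and Basalt together hold 55% + 33% = 88% of Caldera, so Pablo controls Caldera.
Neither Pablo nor any entity Pablo controls holds any voting interest in Greywick.
So Pablo does not control Greywick.

No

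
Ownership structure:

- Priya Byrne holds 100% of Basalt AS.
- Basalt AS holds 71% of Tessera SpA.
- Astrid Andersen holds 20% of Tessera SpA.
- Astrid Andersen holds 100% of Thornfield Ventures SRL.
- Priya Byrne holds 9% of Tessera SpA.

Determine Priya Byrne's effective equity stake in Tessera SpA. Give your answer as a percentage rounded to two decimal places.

80.00%

Priya reaches Tessera along 2 paths.
Via Basalt: 100% × 71% = 71%.
Direct stake: 9% = 9%.
Total: 71% + 9% = 80%.
Rounded: 80.00%.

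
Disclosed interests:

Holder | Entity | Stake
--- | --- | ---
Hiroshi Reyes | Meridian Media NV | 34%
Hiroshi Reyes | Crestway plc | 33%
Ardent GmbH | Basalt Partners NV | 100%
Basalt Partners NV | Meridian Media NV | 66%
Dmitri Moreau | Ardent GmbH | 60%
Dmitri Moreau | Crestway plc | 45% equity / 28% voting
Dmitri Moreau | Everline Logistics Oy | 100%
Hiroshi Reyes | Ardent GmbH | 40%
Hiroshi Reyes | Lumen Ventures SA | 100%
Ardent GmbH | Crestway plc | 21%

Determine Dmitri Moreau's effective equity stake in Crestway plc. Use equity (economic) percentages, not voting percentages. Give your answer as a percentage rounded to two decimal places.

Dmitri reaches Crestway along 2 paths.
Via Ardent: 60% × 21% = 12.6%.
Direct stake: 45% = 45%.
Total: 12.6% + 45% = 57.6%.
Rounded: 57.60%.

57.60%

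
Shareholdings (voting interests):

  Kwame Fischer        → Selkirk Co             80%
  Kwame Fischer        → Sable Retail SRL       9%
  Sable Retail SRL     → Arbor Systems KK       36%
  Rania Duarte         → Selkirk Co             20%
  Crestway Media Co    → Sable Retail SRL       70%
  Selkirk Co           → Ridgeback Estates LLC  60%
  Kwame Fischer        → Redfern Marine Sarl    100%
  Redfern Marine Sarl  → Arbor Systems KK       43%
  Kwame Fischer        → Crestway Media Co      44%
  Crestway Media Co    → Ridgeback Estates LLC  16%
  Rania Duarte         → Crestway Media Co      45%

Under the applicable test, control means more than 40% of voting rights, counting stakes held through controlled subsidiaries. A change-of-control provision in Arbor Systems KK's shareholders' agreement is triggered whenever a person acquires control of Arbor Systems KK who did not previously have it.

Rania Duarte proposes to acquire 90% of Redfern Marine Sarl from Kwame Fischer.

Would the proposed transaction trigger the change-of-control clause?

Yes

The purchase adds only to Rania's holdings (Kwame's stake shrinks), so Rania is the only person who could newly come to control Arbor.
Rania holds 45% of Crestway, so Rania controls Crestway.
Crestway holds 70% of Sable, so Rania controls Sable.
In Arbor, Rania's side holds only 36%, not > 40%.
So before the transaction, Rania does not control Arbor.
After the purchase, Rania holds 90% of Redfern directly, and Kwame's stake falls to 10%.
Rania holds 90% of Redfern, so Rania controls Redfern.
Sable and Redfern together hold 36% + 43% = 79% of Arbor, so Rania controls Arbor.
Rania did not control Arbor before and does after, so the clause is triggered.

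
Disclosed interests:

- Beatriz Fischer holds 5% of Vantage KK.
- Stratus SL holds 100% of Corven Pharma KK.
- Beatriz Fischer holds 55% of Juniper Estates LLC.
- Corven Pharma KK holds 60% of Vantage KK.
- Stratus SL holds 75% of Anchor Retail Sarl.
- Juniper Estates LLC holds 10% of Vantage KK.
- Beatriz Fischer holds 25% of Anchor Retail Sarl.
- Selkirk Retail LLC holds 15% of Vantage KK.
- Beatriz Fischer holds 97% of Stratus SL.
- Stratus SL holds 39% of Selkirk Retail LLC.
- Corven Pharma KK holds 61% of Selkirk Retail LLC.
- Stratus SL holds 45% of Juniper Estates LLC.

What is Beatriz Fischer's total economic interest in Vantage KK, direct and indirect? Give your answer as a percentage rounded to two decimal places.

Beatriz reaches Vantage along 6 paths.
Via Juniper: 55% × 10% = 5.5%.
Via Stratus → Juniper: 97% × 45% × 10% = 4.365%.
Via Stratus → Selkirk: 97% × 39% × 15% = 5.6745%.
Via Stratus → Corven → Selkirk: 97% × 100% × 61% × 15% = 8.8755%.
Via Stratus → Corven: 97% × 100% × 60% = 58.2%.
Direct stake: 5% = 5%.
Total: 5.5% + 4.365% + 5.6745% + 8.8755% + 58.2% + 5% = 87.615%.
Rounded: 87.62%.

87.62%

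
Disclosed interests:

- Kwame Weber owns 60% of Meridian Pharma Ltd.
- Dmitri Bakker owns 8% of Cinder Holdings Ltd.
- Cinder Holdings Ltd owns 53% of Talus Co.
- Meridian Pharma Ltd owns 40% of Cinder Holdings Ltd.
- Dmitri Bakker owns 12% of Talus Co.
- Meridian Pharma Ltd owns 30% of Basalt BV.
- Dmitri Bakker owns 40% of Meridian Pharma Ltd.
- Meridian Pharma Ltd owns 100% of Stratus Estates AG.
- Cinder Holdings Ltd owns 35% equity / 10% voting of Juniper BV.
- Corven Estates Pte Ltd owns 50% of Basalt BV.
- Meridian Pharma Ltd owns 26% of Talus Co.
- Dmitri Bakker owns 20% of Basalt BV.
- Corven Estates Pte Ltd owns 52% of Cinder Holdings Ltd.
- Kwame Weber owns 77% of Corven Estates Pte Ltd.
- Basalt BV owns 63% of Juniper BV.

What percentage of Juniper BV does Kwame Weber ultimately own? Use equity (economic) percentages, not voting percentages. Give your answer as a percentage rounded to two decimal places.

Kwame reaches Juniper along 4 paths.
Via Corven → Cinder: 77% × 52% × 35% = 14.014%.
Via Meridian → Cinder: 60% × 40% × 35% = 8.4%.
Via Corven → Basalt: 77% × 50% × 63% = 24.255%.
Via Meridian → Basalt: 60% × 30% × 63% = 11.34%.
Total: 14.014% + 8.4% + 24.255% + 11.34% = 58.009%.
Rounded: 58.01%.

58.01%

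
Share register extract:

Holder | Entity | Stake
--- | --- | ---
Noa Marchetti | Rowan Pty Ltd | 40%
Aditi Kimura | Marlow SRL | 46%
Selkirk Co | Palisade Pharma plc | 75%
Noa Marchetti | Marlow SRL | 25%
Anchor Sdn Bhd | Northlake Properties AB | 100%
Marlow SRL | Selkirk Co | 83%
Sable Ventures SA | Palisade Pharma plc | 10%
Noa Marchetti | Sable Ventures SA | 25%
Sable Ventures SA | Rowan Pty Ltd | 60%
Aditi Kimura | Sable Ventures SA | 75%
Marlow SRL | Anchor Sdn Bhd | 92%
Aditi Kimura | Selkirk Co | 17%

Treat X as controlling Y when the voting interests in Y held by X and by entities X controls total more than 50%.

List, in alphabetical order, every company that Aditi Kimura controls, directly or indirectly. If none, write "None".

Aditi holds 75% of Sable, so Aditi controls Sable.
Sable holds 60% of Rowan, so Aditi controls Rowan.
No other company's threshold is met.

Rowan Pty Ltd, Sable Ventures SA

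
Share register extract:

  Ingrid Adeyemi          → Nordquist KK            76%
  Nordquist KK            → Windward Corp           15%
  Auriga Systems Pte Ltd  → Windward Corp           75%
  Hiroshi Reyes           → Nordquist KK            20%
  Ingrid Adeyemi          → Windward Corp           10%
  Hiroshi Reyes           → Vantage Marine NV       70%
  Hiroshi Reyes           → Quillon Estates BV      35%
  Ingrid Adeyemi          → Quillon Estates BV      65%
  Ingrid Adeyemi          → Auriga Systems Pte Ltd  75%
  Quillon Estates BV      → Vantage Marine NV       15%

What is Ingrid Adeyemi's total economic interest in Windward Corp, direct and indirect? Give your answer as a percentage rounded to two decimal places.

77.65%

Ingrid reaches Windward along 3 paths.
Direct stake: 10% = 10%.
Via Auriga: 75% × 75% = 56.25%.
Via Nordquist: 76% × 15% = 11.4%.
Total: 10% + 56.25% + 11.4% = 77.65%.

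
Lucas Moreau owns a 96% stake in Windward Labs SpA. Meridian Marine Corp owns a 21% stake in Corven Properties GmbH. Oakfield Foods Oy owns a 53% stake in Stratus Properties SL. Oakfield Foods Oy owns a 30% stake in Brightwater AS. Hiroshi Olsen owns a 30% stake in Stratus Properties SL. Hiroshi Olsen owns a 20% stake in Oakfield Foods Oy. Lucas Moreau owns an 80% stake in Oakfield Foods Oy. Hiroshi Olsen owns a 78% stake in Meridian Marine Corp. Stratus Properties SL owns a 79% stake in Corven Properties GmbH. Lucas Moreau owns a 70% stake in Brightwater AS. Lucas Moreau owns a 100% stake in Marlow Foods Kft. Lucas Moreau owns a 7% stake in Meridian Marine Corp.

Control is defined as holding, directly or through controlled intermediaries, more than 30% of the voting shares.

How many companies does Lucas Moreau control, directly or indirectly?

Lucas holds 96% of Windward, so Lucas controls Windward.
Lucas holds 80% of Oakfield, so Lucas controls Oakfield.
Oakfield and Lucas together hold 30% + 70% = 100% of Brightwater, so Lucas controls Brightwater.
Oakfield holds 53% of Stratus, so Lucas controls Stratus.
Lucas holds 100% of Marlow, so Lucas controls Marlow.
Stratus holds 79% of Corven, so Lucas controls Corven.
No other company's threshold is met.
Lucas controls 6 companies.

6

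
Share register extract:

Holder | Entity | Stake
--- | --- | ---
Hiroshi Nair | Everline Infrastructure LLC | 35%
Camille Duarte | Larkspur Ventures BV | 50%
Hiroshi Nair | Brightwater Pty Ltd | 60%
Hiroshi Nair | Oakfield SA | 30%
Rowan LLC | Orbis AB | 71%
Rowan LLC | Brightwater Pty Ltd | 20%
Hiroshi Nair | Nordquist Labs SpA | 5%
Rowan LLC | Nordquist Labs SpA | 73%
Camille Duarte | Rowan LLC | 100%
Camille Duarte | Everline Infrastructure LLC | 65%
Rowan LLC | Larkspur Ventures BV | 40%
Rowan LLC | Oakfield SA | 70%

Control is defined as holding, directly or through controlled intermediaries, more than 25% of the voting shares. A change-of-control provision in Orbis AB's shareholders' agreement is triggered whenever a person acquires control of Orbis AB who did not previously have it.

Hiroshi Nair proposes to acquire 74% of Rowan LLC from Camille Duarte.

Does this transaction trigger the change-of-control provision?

Yes

The purchase adds only to Hiroshi's holdings (Camille's stake shrinks), so Hiroshi is the only person who could newly come to control Orbis.
Hiroshi holds 35% of Everline, so Hiroshi controls Everline.
Hiroshi holds 30% of Oakfield, so Hiroshi controls Oakfield.
Hiroshi holds 60% of Brightwater, so Hiroshi controls Brightwater.
Neither Hiroshi nor any entity Hiroshi controls holds any voting interest in Orbis.
So before the transaction, Hiroshi does not control Orbis.
After the purchase, Hiroshi holds 74% of Rowan directly, and Camille's stake falls to 26%.
Hiroshi holds 74% of Rowan, so Hiroshi controls Rowan.
Rowan holds 71% of Orbis, so Hiroshi controls Orbis.
Hiroshi did not control Orbis before and does after, so the clause is triggered.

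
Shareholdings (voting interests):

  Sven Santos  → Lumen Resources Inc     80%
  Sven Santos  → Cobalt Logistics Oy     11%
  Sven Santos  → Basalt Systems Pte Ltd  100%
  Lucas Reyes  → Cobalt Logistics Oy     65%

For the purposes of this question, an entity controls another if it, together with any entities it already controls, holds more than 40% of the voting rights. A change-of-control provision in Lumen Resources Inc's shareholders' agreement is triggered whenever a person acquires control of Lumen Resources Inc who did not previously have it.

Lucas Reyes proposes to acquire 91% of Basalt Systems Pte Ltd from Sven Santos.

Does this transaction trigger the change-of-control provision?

The purchase adds only to Lucas's holdings (Sven's stake shrinks), so Lucas is the only person who could newly come to control Lumen.
Lucas holds 65% of Cobalt, so Lucas controls Cobalt.
Neither Lucas nor any entity Lucas controls holds any voting interest in Lumen.
So before the transaction, Lucas does not control Lumen.
After the purchase, Lucas holds 91% of Basalt directly, and Sven's stake falls to 9%.
Lucas holds 91% of Basalt, so Lucas controls Basalt.
After the transaction, neither Lucas nor any entity Lucas controls holds a voting interest in Lumen, so Lucas still does not control it.
No new person acquires control, so the clause is not triggered.

No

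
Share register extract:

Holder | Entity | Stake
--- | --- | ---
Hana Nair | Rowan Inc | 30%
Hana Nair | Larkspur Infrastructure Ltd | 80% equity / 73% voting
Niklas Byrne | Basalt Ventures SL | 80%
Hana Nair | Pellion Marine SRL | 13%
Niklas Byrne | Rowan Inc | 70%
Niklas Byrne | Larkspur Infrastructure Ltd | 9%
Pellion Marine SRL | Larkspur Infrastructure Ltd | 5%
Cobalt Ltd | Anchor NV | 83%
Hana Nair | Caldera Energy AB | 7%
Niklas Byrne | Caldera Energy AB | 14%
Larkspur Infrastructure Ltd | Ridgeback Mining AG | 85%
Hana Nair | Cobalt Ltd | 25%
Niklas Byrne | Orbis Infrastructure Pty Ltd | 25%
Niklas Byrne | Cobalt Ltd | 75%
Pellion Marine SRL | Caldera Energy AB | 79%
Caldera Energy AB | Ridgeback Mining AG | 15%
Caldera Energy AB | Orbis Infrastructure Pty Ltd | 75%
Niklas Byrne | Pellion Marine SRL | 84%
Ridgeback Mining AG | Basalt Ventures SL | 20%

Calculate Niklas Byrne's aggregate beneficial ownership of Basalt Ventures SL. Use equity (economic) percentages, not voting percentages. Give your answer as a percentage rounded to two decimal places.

84.65%

Niklas reaches Basalt along 5 paths.
Direct stake: 80% = 80%.
Via Larkspur → Ridgeback: 9% × 85% × 20% = 1.53%.
Via Pellion → Larkspur → Ridgeback: 84% × 5% × 85% × 20% = 0.714%.
Via Pellion → Caldera → Ridgeback: 84% × 79% × 15% × 20% = 1.9908%.
Via Caldera → Ridgeback: 14% × 15% × 20% = 0.42%.
Total: 80% + 1.53% + 0.714% + 1.9908% + 0.42% = 84.6548%.
Rounded: 84.65%.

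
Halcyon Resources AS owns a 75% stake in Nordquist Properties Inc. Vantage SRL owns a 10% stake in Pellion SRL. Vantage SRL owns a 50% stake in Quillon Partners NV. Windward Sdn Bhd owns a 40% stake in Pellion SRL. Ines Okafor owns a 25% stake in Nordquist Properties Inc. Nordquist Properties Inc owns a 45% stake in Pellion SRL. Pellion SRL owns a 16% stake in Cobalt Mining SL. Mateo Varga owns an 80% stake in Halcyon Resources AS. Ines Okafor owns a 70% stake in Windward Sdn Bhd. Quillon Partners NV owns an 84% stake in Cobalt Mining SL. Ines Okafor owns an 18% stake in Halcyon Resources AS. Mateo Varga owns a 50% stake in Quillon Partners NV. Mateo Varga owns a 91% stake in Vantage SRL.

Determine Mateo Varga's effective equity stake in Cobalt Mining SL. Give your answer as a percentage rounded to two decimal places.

86.00%

Mateo reaches Cobalt along 4 paths.
Via Halcyon → Nordquist → Pellion: 80% × 75% × 45% × 16% = 4.32%.
Via Vantage → Pellion: 91% × 10% × 16% = 1.456%.
Via Quillon: 50% × 84% = 42%.
Via Vantage → Quillon: 91% × 50% × 84% = 38.22%.
Total: 4.32% + 1.456% + 42% + 38.22% = 85.996%.
Rounded: 86.00%.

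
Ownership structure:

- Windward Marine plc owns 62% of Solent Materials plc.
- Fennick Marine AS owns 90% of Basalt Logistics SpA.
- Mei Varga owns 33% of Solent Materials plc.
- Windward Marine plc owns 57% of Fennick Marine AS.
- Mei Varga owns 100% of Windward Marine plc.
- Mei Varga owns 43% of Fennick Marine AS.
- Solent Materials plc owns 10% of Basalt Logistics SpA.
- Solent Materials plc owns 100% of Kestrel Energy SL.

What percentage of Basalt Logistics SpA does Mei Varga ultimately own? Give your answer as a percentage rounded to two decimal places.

Mei reaches Basalt along 4 paths.
Via Windward → Fennick: 100% × 57% × 90% = 51.3%.
Via Fennick: 43% × 90% = 38.7%.
Via Windward → Solent: 100% × 62% × 10% = 6.2%.
Via Solent: 33% × 10% = 3.3%.
Total: 51.3% + 38.7% + 6.2% + 3.3% = 99.5%.
Rounded: 99.50%.

99.50%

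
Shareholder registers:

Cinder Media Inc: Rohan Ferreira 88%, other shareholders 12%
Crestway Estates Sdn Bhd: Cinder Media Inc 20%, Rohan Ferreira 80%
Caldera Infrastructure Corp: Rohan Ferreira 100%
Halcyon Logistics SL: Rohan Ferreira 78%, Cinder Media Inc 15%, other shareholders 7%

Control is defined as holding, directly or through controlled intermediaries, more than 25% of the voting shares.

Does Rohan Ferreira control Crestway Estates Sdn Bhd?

Rohan holds 88% of Cinder, so Rohan controls Cinder.
Cinder and Rohan together hold 20% + 80% = 100% of Crestway, so Rohan controls Crestway.

Yes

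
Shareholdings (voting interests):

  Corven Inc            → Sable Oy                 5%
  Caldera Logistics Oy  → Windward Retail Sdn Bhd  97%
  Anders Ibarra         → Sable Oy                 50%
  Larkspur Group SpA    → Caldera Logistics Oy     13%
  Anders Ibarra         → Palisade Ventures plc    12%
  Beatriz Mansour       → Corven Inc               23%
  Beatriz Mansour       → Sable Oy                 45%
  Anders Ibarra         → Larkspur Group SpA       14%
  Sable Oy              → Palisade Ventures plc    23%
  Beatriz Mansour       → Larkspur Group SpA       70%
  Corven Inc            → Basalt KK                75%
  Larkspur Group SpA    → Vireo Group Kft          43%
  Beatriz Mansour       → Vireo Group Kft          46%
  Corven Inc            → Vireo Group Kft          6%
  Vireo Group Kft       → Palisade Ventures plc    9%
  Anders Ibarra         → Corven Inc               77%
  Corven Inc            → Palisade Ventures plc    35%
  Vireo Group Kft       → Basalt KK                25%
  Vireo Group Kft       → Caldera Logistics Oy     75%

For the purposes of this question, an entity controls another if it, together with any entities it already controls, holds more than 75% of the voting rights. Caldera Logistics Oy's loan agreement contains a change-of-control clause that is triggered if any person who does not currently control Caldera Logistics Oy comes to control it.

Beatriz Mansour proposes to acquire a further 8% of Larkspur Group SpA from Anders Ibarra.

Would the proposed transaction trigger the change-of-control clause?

The purchase adds only to Beatriz's holdings (Anders's stake shrinks), so Beatriz is the only person who could newly come to control Caldera.
Beatriz's largest direct stake is 70% in Larkspur, which does not meet the threshold, so Beatriz controls no company.
Neither Beatriz nor any entity Beatriz controls holds any voting interest in Caldera.
So before the transaction, Beatriz does not control Caldera.
After the purchase, Beatriz's direct stake in Larkspur rises to 70% + 8% = 78%, and Anders's stake falls to 6%.
Beatriz holds 78% of Larkspur, so Beatriz controls Larkspur.
Larkspur and Beatriz together hold 43% + 46% = 89% of Vireo, so Beatriz controls Vireo.
Larkspur and Vireo together hold 13% + 75% = 88% of Caldera, so Beatriz controls Caldera.
Beatriz did not control Caldera before and does after, so the clause is triggered.

Yes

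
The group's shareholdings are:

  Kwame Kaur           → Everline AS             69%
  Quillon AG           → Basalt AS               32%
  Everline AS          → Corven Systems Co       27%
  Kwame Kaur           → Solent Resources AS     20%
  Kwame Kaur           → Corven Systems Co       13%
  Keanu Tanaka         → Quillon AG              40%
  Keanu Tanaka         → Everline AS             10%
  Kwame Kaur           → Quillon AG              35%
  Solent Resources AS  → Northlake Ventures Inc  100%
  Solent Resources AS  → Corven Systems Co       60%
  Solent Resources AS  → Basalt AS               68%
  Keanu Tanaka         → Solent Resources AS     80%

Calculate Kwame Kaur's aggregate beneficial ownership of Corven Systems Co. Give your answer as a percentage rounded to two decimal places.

43.63%

Kwame reaches Corven along 3 paths.
Via Everline: 69% × 27% = 18.63%.
Direct stake: 13% = 13%.
Via Solent: 20% × 60% = 12%.
Total: 18.63% + 13% + 12% = 43.63%.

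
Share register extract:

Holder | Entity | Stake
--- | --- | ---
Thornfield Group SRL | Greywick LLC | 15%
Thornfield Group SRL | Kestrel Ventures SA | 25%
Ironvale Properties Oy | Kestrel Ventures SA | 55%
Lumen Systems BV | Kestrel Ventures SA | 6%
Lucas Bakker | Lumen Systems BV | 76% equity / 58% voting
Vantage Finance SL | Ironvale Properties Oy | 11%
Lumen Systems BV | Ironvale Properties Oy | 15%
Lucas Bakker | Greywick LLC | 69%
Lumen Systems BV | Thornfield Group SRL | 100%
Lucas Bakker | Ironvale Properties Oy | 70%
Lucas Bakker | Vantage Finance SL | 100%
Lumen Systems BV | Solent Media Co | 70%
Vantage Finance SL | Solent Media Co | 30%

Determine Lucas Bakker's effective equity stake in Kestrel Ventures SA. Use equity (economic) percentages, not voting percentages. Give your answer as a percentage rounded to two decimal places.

Lucas reaches Kestrel along 5 paths.
Via Lumen → Thornfield: 76% × 100% × 25% = 19%.
Via Lumen: 76% × 6% = 4.56%.
Via Lumen → Ironvale: 76% × 15% × 55% = 6.27%.
Via Ironvale: 70% × 55% = 38.5%.
Via Vantage → Ironvale: 100% × 11% × 55% = 6.05%.
Total: 19% + 4.56% + 6.27% + 38.5% + 6.05% = 74.38%.

74.38%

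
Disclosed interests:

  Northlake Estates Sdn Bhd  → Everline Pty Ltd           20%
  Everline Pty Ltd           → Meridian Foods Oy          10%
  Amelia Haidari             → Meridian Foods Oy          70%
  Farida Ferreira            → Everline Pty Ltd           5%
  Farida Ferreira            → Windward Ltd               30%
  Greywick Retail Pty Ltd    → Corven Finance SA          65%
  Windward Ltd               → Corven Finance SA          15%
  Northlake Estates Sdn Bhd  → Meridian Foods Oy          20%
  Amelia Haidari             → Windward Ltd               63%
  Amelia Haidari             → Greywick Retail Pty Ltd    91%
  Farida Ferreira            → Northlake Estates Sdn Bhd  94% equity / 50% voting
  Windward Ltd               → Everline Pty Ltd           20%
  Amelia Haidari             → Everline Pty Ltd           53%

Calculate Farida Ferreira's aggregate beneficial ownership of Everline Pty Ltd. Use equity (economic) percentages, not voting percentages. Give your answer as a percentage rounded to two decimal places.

29.80%

Farida reaches Everline along 3 paths.
Via Northlake: 94% × 20% = 18.8%.
Via Windward: 30% × 20% = 6%.
Direct stake: 5% = 5%.
Total: 18.8% + 6% + 5% = 29.8%.
Rounded: 29.80%.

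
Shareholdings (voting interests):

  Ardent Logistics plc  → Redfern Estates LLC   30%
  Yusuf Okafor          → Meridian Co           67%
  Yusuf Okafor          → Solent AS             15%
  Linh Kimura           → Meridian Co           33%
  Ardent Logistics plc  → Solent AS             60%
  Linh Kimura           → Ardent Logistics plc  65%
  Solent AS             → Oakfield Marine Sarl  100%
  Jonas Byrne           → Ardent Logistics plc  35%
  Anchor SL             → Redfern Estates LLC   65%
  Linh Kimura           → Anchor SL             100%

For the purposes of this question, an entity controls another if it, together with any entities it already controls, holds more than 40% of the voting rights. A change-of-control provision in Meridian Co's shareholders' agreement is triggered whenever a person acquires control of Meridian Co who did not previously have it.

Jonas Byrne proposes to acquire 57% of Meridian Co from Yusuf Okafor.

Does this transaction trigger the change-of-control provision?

Yes

The purchase adds only to Jonas's holdings (Yusuf's stake shrinks), so Jonas is the only person who could newly come to control Meridian.
Jonas's largest direct stake is 35% in Ardent, which does not meet the threshold, so Jonas controls no company.
Neither Jonas nor any entity Jonas controls holds any voting interest in Meridian.
So before the transaction, Jonas does not control Meridian.
After the purchase, Jonas holds 57% of Meridian directly, and Yusuf's stake falls to 10%.
Jonas holds 57% of Meridian, so Jonas controls Meridian.
Jonas did not control Meridian before and does after, so the clause is triggered.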